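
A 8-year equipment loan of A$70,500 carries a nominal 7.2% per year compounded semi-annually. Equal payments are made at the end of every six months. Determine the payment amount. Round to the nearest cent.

A$5,873.14

With 2 periods per year: i = 0.036, n = 16.
PMT = 70500 / ( [1 − (1+0.036)^(−16)] / 0.036 ) = 70500 / 12.003793 = 5,873.1435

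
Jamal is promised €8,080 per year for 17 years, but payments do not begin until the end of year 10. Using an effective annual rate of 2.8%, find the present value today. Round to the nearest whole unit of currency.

€84,324

PV at t=9 (ordinary 17-year annuity): 8080 × a(17|0.028) = 8080 × 13.380671 = 108,115.8218
PV₀ = 108,115.8218 / (1+0.028)^9 = 108,115.8218 / 1.282148 = 84,324.0043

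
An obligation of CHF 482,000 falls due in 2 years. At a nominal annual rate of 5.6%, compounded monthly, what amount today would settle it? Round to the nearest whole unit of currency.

Periodic rate i = 0.056/12 = 0.00466667; n = 2 × 12 = 24 periods.
Discount factor = (1+0.00466667)^(−24) = 0.894277; PV = 482,000 × 0.894277 = 431,041.6138

CHF 431,042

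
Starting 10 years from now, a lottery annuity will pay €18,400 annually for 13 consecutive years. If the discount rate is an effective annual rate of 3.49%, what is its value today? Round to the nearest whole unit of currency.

€139,302

PV at t=9 (ordinary 13-year annuity): 18400 × a(13|0.0349) = 18400 × 10.309232 = 189,689.8638
Discount back 9 years: 189,689.8638 × (1+0.0349)^(−9) = 189,689.8638 × 0.734369 = 139,302.4139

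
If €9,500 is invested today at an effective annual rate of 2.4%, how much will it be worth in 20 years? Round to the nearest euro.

€15,266

FV = 9,500 × (1 + 0.024)^20 = 15,265.9114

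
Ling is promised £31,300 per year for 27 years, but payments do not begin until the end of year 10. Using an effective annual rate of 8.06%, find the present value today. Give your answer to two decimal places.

£169,458.74

Value one period before first payment (t=9): 31300 × [1 − (1+0.0806)^(−27)] / 0.0806 = 31300 × 10.876879 = 340,446.3164
PV₀ = 340,446.3164 / (1+0.0806)^9 = 340,446.3164 / 2.009022 = 169,458.7391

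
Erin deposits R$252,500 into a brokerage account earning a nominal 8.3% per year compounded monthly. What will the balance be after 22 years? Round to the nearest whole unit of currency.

R$1,557,949

i = 0.083/12 = 0.00691667 per month; n = 22·12 = 264.
FV = 252,500 × (1 + 0.00691667)^264 = 1,557,948.7024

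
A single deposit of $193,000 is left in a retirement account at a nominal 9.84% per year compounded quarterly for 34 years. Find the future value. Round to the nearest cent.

$5,259,556.42

With 4 periods per year: i = 0.0246, n = 136.
FV = PV·(1+i)^n = 193,000 × 27.251588 = 5,259,556.4234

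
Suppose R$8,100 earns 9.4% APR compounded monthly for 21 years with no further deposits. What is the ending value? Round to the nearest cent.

Periodic rate i = 0.094/12 = 0.00783333; n = 21 × 12 = 252 periods.
8,100 × (1+0.00783333)^252 = 8,100 × 7.144256 = 57,868.4714

R$57,868.47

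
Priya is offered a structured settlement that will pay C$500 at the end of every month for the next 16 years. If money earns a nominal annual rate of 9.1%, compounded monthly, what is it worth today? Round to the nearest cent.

C$50,475.73

i = 0.091/12 = 0.00758333 per month; n = 16·12 = 192.
PV = 500 × [1 − (1+0.00758333)^(−192)] / 0.00758333 = 500 × 100.951468 = 50,475.7338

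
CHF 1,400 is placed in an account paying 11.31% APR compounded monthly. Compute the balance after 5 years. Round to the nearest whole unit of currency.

i = 0.1131/12 = 0.009425 per month; n = 5·12 = 60.
FV = PV·(1+i)^n = 1,400 × 1.755672 = 2,457.9408

CHF 2,458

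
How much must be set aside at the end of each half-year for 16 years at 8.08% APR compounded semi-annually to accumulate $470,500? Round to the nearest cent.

Periodic rate i = 0.0808/2 = 0.0404; n = 16 × 2 = 32 periods.
PMT = 470500 / ( [(1+0.0404)^32 − 1] / 0.0404 ) = 470500 / 63.155773 = 7,449.8336

$7,449.83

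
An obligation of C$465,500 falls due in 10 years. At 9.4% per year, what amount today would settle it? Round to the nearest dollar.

C$189,560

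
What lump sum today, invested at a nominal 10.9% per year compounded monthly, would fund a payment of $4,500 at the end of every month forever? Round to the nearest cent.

$495,412.84

Periodic rate i = 0.109/12 = 0.00908333.
PV = PMT / i = 4500 / 0.00908333 = 495,412.8440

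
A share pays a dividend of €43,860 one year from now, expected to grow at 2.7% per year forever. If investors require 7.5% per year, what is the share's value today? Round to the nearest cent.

€913,750.00

PV = PMT / (i − g) = 43860 / (0.075 − 0.027) = 43860 / 0.048000 = 913,750.0000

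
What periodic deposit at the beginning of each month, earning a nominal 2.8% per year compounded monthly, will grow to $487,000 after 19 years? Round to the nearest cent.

$1,616.60

Periodic rate i = 0.028/12 = 0.00233333; n = 19 × 12 = 228 periods.
FV-annuity factor × (1+i) = 301.249404; PMT = 487000 / 301.249404 = 1,616.6007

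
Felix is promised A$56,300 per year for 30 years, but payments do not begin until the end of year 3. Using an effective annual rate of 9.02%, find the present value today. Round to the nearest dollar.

A$485,793

Value one period before first payment (t=2): 56300 × [1 − (1+0.0902)^(−30)] / 0.0902 = 56300 × 10.255461 = 577,382.4487
PV₀ = 577,382.4487 / (1+0.0902)^2 = 577,382.4487 / 1.188536 = 485,792.9665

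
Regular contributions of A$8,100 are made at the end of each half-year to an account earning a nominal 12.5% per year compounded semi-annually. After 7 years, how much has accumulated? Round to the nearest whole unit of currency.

With 2 periods per year: i = 0.0625, n = 14.
FV = PMT · [(1+i)^n − 1] / i = 8100 · 21.387388 = 173,237.8426

A$173,238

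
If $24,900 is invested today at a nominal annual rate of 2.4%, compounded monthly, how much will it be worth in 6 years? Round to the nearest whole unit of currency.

i = 0.024/12 = 0.002 per month; n = 6·12 = 72.
FV = 24,900 × (1 + 0.002)^72 = 28,752.4792

$28,752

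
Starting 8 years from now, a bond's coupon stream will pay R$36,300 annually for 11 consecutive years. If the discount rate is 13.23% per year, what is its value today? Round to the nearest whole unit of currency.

R$85,667

Value one period before first payment (t=7): 36300 × [1 − (1+0.1323)^(−11)] / 0.1323 = 36300 × 5.631659 = 204,429.2388
Discount back 7 years: 204,429.2388 × (1+0.1323)^(−7) = 204,429.2388 × 0.419053 = 85,666.7834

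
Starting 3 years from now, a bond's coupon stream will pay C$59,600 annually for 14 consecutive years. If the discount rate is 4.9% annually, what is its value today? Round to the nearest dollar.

Value one period before first payment (t=2): 59600 × [1 − (1+0.049)^(−14)] / 0.049 = 59600 × 9.962234 = 593,749.1398
PV₀ = 593,749.1398 / (1+0.049)^2 = 593,749.1398 / 1.100401 = 539,575.2456

C$539,575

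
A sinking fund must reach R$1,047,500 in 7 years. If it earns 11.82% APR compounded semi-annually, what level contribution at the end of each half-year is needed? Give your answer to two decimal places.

R$50,160.76

Periodic rate i = 0.1182/2 = 0.0591; n = 7 × 2 = 14 periods.
FV-annuity factor = 20.882857; PMT = 1.0475e+06 / 20.882857 = 50,160.7599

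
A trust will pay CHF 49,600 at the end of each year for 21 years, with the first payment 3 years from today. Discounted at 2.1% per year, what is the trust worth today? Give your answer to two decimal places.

PV at t=2 (ordinary 21-year annuity): 49600 × a(21|0.021) = 49600 × 16.841067 = 835,316.9246
Discount back 2 years: 835,316.9246 × (1+0.021)^(−2) = 835,316.9246 × 0.959287 = 801,308.5869

CHF 801,308.59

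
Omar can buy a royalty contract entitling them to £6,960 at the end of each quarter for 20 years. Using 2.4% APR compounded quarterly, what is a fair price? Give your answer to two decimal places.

£441,181.03

Periodic rate i = 0.024/4 = 0.006; n = 20 × 4 = 80 periods.
PV = PMT · [1 − (1+i)^(−n)] / i = 6960 · 63.388079 = 441,181.0270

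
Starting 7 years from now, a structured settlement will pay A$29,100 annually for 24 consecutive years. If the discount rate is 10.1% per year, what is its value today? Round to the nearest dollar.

PV at t=6 (ordinary 24-year annuity): 29100 × a(24|0.101) = 29100 × 8.917471 = 259,498.3947
PV₀ = 259,498.3947 / (1+0.101)^6 = 259,498.3947 / 1.781246 = 145,683.6325

A$145,684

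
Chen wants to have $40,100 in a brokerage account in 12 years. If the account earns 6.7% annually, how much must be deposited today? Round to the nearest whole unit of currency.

$18,415

PV = FV·(1+i)^(−n) = 40,100 × 0.459227 = 18,414.9837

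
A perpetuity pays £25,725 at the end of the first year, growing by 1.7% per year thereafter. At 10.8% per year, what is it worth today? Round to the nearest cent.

PV = PMT / (i − g) = 25725 / (0.108 − 0.017) = 25725 / 0.091000 = 282,692.3077

£282,692.31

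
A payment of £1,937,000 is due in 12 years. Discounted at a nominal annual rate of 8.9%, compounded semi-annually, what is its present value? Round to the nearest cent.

£681,282.07

With 2 periods per year: i = 0.0445, n = 24.
Discount factor = (1+0.0445)^(−24) = 0.351720; PV = 1,937,000 × 0.351720 = 681,282.0666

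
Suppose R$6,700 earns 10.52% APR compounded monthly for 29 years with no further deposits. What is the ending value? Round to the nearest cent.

R$139,716.10

Periodic rate i = 0.1052/12 = 0.00876667; n = 29 × 12 = 348 periods.
FV = 6,700 × (1 + 0.00876667)^348 = 139,716.0989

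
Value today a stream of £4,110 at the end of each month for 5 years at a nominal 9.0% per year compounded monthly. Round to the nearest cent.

£197,992.57

i = 0.09/12 = 0.0075 per month; n = 5·12 = 60.
PV = 4110 × [1 − (1+0.0075)^(−60)] / 0.0075 = 4110 × 48.173374 = 197,992.5652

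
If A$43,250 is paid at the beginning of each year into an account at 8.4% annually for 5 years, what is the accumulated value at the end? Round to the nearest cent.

A$277,246.06

FV = PMT · [(1+i)^n − 1] / i × (1+i) = 43250 · 6.410313 = 277,246.0574
(annuity-due: payments at period start, so ×(1+i).)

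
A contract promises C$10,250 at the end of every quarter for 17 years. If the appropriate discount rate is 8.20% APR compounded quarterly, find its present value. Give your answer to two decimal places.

Periodic rate i = 0.082/4 = 0.0205; n = 17 × 4 = 68 periods.
PV = 10250 × [1 − (1+0.0205)^(−68)] / 0.0205 = 10250 × 36.507183 = 374,198.6248

C$374,198.62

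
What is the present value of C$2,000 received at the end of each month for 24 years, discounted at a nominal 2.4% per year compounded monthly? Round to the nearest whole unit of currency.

Periodic rate i = 0.024/12 = 0.002; n = 24 × 12 = 288 periods.
PV = PMT · [1 − (1+i)^(−n)] / i = 2000 · 218.767049 = 437,534.0988

C$437,534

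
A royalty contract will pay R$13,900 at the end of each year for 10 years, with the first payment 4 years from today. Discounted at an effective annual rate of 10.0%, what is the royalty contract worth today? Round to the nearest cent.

Value one period before first payment (t=3): 13900 × [1 − (1+0.1)^(−10)] / 0.1 = 13900 × 6.144567 = 85,409.4828
PV₀ = 85,409.4828 / (1+0.1)^3 = 85,409.4828 / 1.331000 = 64,169.4085

R$64,169.41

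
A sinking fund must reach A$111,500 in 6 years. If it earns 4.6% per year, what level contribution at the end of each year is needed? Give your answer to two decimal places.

A$16,558.24

FV-annuity factor = 6.733807; PMT = 111500 / 6.733807 = 16,558.2409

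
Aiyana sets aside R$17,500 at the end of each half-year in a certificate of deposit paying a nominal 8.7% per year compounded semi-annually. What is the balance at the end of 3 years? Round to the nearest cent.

Periodic rate i = 0.087/2 = 0.0435; n = 3 × 2 = 6 periods.
Accumulation factor s(6|0.0435) = 6.691601; FV = 17500 × 6.691601 = 117,103.0233

R$117,103.02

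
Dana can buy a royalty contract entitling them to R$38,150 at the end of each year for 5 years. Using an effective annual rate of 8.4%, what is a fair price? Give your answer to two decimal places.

R$150,729.45

Annuity factor a(5|0.084) = 3.950969; PV = 38150 × 3.950969 = 150,729.4506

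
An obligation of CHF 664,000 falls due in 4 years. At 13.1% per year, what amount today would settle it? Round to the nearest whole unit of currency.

PV = FV·(1+i)^(−n) = 664,000 × 0.611152 = 405,805.2485

CHF 405,805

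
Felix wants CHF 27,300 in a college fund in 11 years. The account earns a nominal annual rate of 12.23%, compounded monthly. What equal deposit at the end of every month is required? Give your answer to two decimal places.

With 12 periods per year: i = 0.0101917, n = 132.
PMT = 27300 / ( [(1+0.0101917)^132 − 1] / 0.0101917 ) = 27300 / 276.037693 = 98.8995

CHF 98.90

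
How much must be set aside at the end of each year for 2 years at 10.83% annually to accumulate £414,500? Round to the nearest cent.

PMT = 414500 / ( [(1+0.1083)^2 − 1] / 0.1083 ) = 414500 / 2.108300 = 196,603.8989

£196,603.90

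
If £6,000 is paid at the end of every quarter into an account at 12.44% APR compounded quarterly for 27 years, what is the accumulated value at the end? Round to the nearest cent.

£5,077,865.52

i = 0.1244/4 = 0.0311 per quarter; n = 27·4 = 108.
Accumulation factor s(108|0.0311) = 846.310919; FV = 6000 × 846.310919 = 5,077,865.5157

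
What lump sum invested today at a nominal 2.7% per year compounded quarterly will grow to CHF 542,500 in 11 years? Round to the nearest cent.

CHF 403,503.83

With 4 periods per year: i = 0.00675, n = 44.
Discount factor = (1+0.00675)^(−44) = 0.743786; PV = 542,500 × 0.743786 = 403,503.8271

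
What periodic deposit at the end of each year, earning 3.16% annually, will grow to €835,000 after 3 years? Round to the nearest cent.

€269,720.39

PMT = 835000 / ( [(1+0.0316)^3 − 1] / 0.0316 ) = 835000 / 3.095799 = 269,720.3916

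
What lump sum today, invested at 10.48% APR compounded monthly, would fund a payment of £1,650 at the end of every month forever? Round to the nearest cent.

£188,931.30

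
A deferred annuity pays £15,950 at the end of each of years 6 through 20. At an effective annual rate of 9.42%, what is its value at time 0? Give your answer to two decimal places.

Value one period before first payment (t=5): 15950 × [1 − (1+0.0942)^(−15)] / 0.0942 = 15950 × 7.864662 = 125,441.3513
Discount back 5 years: 125,441.3513 × (1+0.0942)^(−5) = 125,441.3513 × 0.637553 = 79,975.5383

£79,975.54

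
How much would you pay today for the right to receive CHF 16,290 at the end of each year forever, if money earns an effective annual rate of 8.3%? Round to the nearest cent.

CHF 196,265.06

PV = C/r = 16290/0.083 = 196,265.0602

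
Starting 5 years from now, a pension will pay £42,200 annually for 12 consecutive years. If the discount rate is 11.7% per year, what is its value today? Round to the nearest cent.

£170,278.33

Value one period before first payment (t=4): 42200 × [1 − (1+0.117)^(−12)] / 0.117 = 42200 × 6.281446 = 265,077.0203
Discount back 4 years: 265,077.0203 × (1+0.117)^(−4) = 265,077.0203 × 0.642373 = 170,278.3321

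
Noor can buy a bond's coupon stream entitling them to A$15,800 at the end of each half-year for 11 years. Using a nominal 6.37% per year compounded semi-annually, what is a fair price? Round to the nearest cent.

A$247,199.28

Periodic rate i = 0.0637/2 = 0.03185; n = 11 × 2 = 22 periods.
Annuity factor a(22|0.03185) = 15.645524; PV = 15800 × 15.645524 = 247,199.2815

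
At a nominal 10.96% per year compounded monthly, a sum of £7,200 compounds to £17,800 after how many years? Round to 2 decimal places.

Periodic rate i = 0.1096/12 = 0.00913333.
n = ln(17800/7200) / ln(1+0.00913333) = ln(2.47222) / 0.009092 = 99.5523 months
= 99.5523/12 years

8.30 years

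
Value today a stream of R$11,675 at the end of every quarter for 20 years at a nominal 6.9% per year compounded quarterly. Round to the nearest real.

R$504,525

Periodic rate i = 0.069/4 = 0.01725; n = 20 × 4 = 80 periods.
Annuity factor a(80|0.01725) = 43.214118; PV = 11675 × 43.214118 = 504,524.8326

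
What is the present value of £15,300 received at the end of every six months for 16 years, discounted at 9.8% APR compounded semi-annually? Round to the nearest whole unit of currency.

With 2 periods per year: i = 0.049, n = 32.
PV = PMT · [1 − (1+i)^(−n)] / i = 15300 · 15.992578 = 244,686.4399

£244,686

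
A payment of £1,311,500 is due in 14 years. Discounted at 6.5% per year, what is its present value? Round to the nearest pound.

£543,092

PV = 1,311,500 / (1 + 0.065)^14 = 1,311,500 / 2.414874 = 543,092.4759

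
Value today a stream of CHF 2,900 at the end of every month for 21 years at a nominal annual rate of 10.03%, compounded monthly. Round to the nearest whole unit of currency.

With 12 periods per year: i = 0.00835833, n = 252.
Annuity factor a(252|0.00835833) = 104.954263; PV = 2900 × 104.954263 = 304,367.3627

CHF 304,367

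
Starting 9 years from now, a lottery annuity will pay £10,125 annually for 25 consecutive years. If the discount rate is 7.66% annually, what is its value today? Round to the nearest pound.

£61,666

Value one period before first payment (t=8): 10125 × [1 − (1+0.0766)^(−25)] / 0.0766 = 10125 × 10.992245 = 111,296.4841
Discount back 8 years: 111,296.4841 × (1+0.0766)^(−8) = 111,296.4841 × 0.554070 = 61,666.0941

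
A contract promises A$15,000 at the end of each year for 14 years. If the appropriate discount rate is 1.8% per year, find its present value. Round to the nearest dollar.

PV = PMT · [1 − (1+i)^(−n)] / i = 15000 · 12.278411 = 184,176.1579

A$184,176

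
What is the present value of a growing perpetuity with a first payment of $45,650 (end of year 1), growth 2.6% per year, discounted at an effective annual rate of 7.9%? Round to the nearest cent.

PV = D₁/(r − g) = 45650/(0.079 − 0.026) = 861,320.7547

$861,320.75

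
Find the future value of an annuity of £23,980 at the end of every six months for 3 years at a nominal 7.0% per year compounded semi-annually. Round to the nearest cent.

£157,072.65

i = 0.07/2 = 0.035 per half-year; n = 3·2 = 6.
Accumulation factor s(6|0.035) = 6.550152; FV = 23980 × 6.550152 = 157,072.6493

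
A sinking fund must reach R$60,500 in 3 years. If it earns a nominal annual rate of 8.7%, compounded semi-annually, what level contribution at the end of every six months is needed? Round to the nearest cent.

R$9,041.18

i = 0.087/2 = 0.0435 per half-year; n = 3·2 = 6.
PMT = 60500 / ( [(1+0.0435)^6 − 1] / 0.0435 ) = 60500 / 6.691601 = 9,041.1842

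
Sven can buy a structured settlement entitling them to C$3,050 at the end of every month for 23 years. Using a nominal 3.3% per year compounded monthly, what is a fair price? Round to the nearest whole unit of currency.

C$589,346

Periodic rate i = 0.033/12 = 0.00275; n = 23 × 12 = 276 periods.
PV = 3050 × [1 − (1+0.00275)^(−276)] / 0.00275 = 3050 × 193.228275 = 589,346.2382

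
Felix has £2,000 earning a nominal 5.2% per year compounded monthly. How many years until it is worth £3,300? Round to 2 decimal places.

9.65 years

Periodic rate i = 0.052/12 = 0.00433333.
(1+i)^n = 3300/2000 = 1.65000, so n = ln 1.65000 / ln 1.00433 = 115.8137 months
= 115.8137/12 years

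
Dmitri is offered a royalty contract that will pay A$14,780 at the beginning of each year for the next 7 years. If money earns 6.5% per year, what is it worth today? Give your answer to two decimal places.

Annuity factor a(7|0.065) × (1+i) = 5.841014; PV = 14780 × 5.841014 = 86,330.1804
(Beginning-of-period payments → annuity-due factor ×(1+i).)

A$86,330.18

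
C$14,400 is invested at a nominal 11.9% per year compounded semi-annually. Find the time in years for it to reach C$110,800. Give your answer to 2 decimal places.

17.65 years

Periodic rate i = 0.119/2 = 0.0595.
n = ln(110800/14400) / ln(1+0.0595) = ln(7.69444) / 0.057797 = 35.3045 half-years
= 35.3045/2 years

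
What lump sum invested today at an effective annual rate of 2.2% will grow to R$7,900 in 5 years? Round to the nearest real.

R$7,086

PV = FV·(1+i)^(−n) = 7,900 × 0.896903 = 7,085.5344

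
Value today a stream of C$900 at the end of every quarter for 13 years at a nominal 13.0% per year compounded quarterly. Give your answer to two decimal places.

With 4 periods per year: i = 0.0325, n = 52.
PV = 900 × [1 − (1+0.0325)^(−52)] / 0.0325 = 900 × 24.937016 = 22,443.3145

C$22,443.31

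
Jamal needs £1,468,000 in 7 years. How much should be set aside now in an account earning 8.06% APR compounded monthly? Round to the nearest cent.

With 12 periods per year: i = 0.00671667, n = 84.
PV = FV·(1+i)^(−n) = 1,468,000 × 0.569889 = 836,597.0552

£836,597.06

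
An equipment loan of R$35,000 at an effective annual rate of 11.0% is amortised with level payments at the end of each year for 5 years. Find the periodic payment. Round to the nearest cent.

Annuity-PV factor = 3.695897; PMT = 35000 / 3.695897 = 9,469.9608

R$9,469.96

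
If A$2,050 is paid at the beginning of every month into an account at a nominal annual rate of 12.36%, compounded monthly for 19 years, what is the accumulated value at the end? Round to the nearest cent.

A$1,878,844.90

With 12 periods per year: i = 0.0103, n = 228.
Accumulation factor s(228|0.0103) × (1+i) = 916.509705; FV = 2050 × 916.509705 = 1,878,844.8961
(annuity-due: payments at period start, so ×(1+i).)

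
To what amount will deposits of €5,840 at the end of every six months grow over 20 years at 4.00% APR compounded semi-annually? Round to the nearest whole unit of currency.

Periodic rate i = 0.04/2 = 0.02; n = 20 × 2 = 40 periods.
FV = PMT · [(1+i)^n − 1] / i = 5840 · 60.401983 = 352,747.5818

€352,748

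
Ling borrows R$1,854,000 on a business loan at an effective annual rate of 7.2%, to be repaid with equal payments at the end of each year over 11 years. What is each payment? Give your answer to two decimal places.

R$249,712.48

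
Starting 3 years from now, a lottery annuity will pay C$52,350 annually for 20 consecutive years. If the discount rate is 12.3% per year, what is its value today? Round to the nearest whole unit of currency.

Value one period before first payment (t=2): 52350 × [1 − (1+0.123)^(−20)] / 0.123 = 52350 × 7.331168 = 383,786.6340
Discount back 2 years: 383,786.6340 × (1+0.123)^(−2) = 383,786.6340 × 0.792940 = 304,319.8864

C$304,320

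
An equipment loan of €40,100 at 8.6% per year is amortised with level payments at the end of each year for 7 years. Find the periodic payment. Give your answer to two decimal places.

Annuity-PV factor = 5.101220; PMT = 40100 / 5.101220 = 7,860.8644

€7,860.86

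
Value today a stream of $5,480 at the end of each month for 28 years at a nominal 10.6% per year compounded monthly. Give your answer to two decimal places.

i = 0.106/12 = 0.00883333 per month; n = 28·12 = 336.
PV = PMT · [1 − (1+i)^(−n)] / i = 5480 · 107.311661 = 588,067.9034

$588,067.90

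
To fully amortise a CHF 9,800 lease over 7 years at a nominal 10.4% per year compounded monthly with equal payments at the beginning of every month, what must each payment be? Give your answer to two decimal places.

Periodic rate i = 0.104/12 = 0.00866667; n = 7 × 12 = 84 periods.
Annuity-PV factor × (1+i) = 60.008989; PMT = 9800 / 60.008989 = 163.3089

CHF 163.31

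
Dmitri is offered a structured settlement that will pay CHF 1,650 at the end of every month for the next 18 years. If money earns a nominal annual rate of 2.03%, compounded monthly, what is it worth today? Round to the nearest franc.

Periodic rate i = 0.0203/12 = 0.00169167; n = 18 × 12 = 216 periods.
PV = PMT · [1 − (1+i)^(−n)] / i = 1650 · 180.807909 = 298,333.0500

CHF 298,333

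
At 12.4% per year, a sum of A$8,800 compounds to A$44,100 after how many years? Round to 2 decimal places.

13.79 years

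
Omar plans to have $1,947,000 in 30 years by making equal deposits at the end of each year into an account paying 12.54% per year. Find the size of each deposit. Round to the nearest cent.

PMT = 1.947e+06 / ( [(1+0.1254)^30 − 1] / 0.1254 ) = 1.947e+06 / 268.025967 = 7,264.2215

$7,264.22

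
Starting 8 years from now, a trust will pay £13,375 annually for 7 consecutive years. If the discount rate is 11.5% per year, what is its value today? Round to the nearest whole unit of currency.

PV at t=7 (ordinary 7-year annuity): 13375 × a(7|0.115) = 13375 × 4.637035 = 62,020.3432
PV₀ = 62,020.3432 / (1+0.115)^7 = 62,020.3432 / 2.142516 = 28,947.4354

£28,947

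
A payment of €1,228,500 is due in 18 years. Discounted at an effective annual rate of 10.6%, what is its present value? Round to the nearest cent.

PV = 1,228,500 / (1 + 0.106)^18 = 1,228,500 / 6.131861 = 200,347.0146

€200,347.01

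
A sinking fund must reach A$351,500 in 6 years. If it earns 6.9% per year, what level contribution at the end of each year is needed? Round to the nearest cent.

A$49,262.22

PMT = 351500 / ( [(1+0.069)^6 − 1] / 0.069 ) = 351500 / 7.135285 = 49,262.2215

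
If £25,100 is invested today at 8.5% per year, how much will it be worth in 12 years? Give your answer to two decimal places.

FV = PV·(1+i)^n = 25,100 × 2.661686 = 66,808.3244

£66,808.32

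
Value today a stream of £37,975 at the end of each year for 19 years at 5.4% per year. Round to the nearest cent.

PV = 37975 × [1 − (1+0.054)^(−19)] / 0.054 = 37975 × 11.700870 = 444,340.5228

£444,340.52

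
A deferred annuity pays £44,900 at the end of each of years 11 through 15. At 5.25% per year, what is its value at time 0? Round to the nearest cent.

PV at t=10 (ordinary 5-year annuity): 44900 × a(5|0.0525) = 44900 × 4.299719 = 193,057.4006
Discount back 10 years: 193,057.4006 × (1+0.0525)^(−10) = 193,057.4006 × 0.599486 = 115,735.1848

£115,735.18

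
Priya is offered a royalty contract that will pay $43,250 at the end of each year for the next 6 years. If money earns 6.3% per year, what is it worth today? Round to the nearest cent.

$210,684.34

PV = PMT · [1 − (1+i)^(−n)] / i = 43250 · 4.871314 = 210,684.3401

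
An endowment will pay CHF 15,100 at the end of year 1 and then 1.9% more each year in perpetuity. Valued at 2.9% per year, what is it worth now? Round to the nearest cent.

PV = D₁/(r − g) = 15100/(0.029 − 0.019) = 1,510,000.0000

CHF 1,510,000.00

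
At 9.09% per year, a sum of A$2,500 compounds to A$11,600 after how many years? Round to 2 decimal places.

17.64 years

n = ln(11600/2500) / ln(1+0.0909) = ln(4.64000) / 0.087003 = 17.6398 years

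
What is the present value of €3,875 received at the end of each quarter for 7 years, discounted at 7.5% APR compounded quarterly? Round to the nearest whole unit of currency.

€83,816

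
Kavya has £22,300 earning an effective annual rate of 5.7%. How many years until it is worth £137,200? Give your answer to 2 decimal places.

32.77 years

n = ln(137200/22300) / ln(1+0.057) = ln(6.15247) / 0.055435 = 32.7746 years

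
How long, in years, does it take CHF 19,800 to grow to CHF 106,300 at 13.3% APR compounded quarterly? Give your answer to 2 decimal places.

12.84 years

Periodic rate i = 0.133/4 = 0.03325.
n = ln(106300/19800) / ln(1+0.03325) = ln(5.36869) / 0.032709 = 51.3796 quarters
= 51.3796/4 years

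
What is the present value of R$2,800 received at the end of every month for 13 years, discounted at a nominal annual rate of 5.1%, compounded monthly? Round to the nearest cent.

With 12 periods per year: i = 0.00425, n = 156.
Annuity factor a(156|0.00425) = 113.875868; PV = 2800 × 113.875868 = 318,852.4311

R$318,852.43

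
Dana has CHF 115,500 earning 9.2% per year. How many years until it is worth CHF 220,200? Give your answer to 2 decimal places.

7.33 years

n = ln(220200/115500) / ln(1+0.092) = ln(1.90649) / 0.088011 = 7.3317 years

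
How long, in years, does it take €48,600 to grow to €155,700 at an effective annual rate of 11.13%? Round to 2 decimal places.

11.03 years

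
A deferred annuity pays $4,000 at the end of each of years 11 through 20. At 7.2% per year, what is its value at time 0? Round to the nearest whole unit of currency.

$13,889

PV at t=10 (ordinary 10-year annuity): 4000 × a(10|0.072) = 4000 × 6.959106 = 27,836.4226
PV₀ = 27,836.4226 / (1+0.072)^10 = 27,836.4226 / 2.004231 = 13,888.8270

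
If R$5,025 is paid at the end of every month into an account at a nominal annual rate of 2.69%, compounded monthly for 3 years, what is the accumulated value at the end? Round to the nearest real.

i = 0.0269/12 = 0.00224167 per month; n = 3·12 = 36.
Accumulation factor s(36|0.00224167) = 37.448802; FV = 5025 × 37.448802 = 188,180.2309

R$188,180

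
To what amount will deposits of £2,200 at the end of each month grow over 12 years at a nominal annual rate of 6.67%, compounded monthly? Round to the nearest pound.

i = 0.0667/12 = 0.00555833 per month; n = 12·12 = 144.
FV = PMT · [(1+i)^n − 1] / i = 2200 · 219.760568 = 483,473.2488

£483,473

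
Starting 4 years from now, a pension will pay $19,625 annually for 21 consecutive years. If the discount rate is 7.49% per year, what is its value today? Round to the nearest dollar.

$164,681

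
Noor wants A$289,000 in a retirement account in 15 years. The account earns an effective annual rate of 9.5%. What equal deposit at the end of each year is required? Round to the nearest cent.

PMT = 289000 / ( [(1+0.095)^15 − 1] / 0.095 ) = 289000 / 30.540231 = 9,462.9279

A$9,462.93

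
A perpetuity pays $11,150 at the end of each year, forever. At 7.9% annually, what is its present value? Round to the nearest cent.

$141,139.24

PV = PMT / i = 11150 / 0.079 = 141,139.2405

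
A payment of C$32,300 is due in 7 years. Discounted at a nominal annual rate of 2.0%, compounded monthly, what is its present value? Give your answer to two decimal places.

i = 0.02/12 = 0.00166667 per month; n = 7·12 = 84.
PV = FV·(1+i)^(−n) = 32,300 × 0.869460 = 28,083.5436

C$28,083.54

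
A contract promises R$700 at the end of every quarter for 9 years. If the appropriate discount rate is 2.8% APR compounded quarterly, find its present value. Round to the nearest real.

R$22,207

Periodic rate i = 0.028/4 = 0.007; n = 9 × 4 = 36 periods.
Annuity factor a(36|0.007) = 31.724659; PV = 700 × 31.724659 = 22,207.2615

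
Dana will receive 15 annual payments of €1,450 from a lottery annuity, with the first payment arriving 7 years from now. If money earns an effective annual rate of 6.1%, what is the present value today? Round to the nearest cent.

PV at t=6 (ordinary 15-year annuity): 1450 × a(15|0.061) = 1450 × 9.649103 = 13,991.1999
Discount back 6 years: 13,991.1999 × (1+0.061)^(−6) = 13,991.1999 × 0.700983 = 9,807.5981

€9,807.60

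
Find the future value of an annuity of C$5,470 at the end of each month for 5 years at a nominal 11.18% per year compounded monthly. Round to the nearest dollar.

C$437,053

Periodic rate i = 0.1118/12 = 0.00931667; n = 5 × 12 = 60 periods.
FV = 5470 × [(1+0.00931667)^60 − 1] / 0.00931667 = 5470 × 79.900083 = 437,053.4515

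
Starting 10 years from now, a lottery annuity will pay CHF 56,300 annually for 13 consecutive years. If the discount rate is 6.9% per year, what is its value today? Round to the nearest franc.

PV at t=9 (ordinary 13-year annuity): 56300 × a(13|0.069) = 56300 × 8.405229 = 473,214.3843
Discount back 9 years: 473,214.3843 × (1+0.069)^(−9) = 473,214.3843 × 0.548530 = 259,572.4466

CHF 259,572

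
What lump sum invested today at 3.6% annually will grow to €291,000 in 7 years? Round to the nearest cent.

€227,182.41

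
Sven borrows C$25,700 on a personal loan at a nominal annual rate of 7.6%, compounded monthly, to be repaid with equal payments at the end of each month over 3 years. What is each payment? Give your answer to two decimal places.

With 12 periods per year: i = 0.00633333, n = 36.
PMT = 25700 / ( [1 − (1+0.00633333)^(−36)] / 0.00633333 ) = 25700 / 32.100497 = 800.6107

C$800.61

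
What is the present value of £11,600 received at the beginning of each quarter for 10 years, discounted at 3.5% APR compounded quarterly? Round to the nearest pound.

Periodic rate i = 0.035/4 = 0.00875; n = 10 × 4 = 40 periods.
PV = 11600 × [1 − (1+0.00875)^(−40)] / 0.00875 × (1+i) = 11600 × 33.921472 = 393,489.0727
(annuity-due: payments at period start, so ×(1+i).)

£393,489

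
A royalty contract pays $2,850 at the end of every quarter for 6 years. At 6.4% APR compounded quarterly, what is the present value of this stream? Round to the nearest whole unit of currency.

$56,429

With 4 periods per year: i = 0.016, n = 24.
PV = 2850 × [1 − (1+0.016)^(−24)] / 0.016 = 2850 × 19.799690 = 56,429.1169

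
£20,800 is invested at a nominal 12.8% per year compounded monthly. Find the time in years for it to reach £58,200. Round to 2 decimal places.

Periodic rate i = 0.128/12 = 0.0106667.
(1+i)^n = 58200/20800 = 2.79808, so n = ln 2.79808 / ln 1.01067 = 96.9760 months
= 96.9760/12 years

8.08 years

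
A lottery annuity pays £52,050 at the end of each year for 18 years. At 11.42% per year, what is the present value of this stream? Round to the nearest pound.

PV = 52050 × [1 − (1+0.1142)^(−18)] / 0.1142 = 52050 × 7.506317 = 390,703.7832

£390,704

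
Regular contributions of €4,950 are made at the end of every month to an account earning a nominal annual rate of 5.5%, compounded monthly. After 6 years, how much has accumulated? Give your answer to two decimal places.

With 12 periods per year: i = 0.00458333, n = 72.
Accumulation factor s(72|0.00458333) = 85.073412; FV = 4950 × 85.073412 = 421,113.3918

€421,113.39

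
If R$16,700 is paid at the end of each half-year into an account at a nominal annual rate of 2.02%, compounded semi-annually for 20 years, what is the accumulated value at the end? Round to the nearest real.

R$818,088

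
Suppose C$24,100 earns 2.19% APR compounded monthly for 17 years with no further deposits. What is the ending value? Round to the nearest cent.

With 12 periods per year: i = 0.001825, n = 204.
FV = 24,100 × (1 + 0.001825)^204 = 34,958.8806

C$34,958.88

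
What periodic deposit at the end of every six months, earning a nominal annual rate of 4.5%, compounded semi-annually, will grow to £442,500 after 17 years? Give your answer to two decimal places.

£8,804.22

i = 0.045/2 = 0.0225 per half-year; n = 17·2 = 34.
FV-annuity factor = 50.259976; PMT = 442500 / 50.259976 = 8,804.2223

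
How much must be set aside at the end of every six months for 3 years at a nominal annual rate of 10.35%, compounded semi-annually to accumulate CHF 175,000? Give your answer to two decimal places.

CHF 25,615.00

i = 0.1035/2 = 0.05175 per half-year; n = 3·2 = 6.
FV-annuity factor = 6.831933; PMT = 175000 / 6.831933 = 25,615.0034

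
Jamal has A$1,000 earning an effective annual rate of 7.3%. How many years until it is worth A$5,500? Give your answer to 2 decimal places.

24.20 years

(1+i)^n = 5500/1000 = 5.50000, so n = ln 5.50000 / ln 1.073 = 24.1951 years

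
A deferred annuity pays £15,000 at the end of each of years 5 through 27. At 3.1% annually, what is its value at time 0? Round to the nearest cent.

£216,047.46

PV at t=4 (ordinary 23-year annuity): 15000 × a(23|0.031) = 15000 × 16.273934 = 244,109.0169
Discount back 4 years: 244,109.0169 × (1+0.031)^(−4) = 244,109.0169 × 0.885045 = 216,047.4578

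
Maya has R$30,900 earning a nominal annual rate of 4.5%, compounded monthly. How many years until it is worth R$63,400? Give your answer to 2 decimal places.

Periodic rate i = 0.045/12 = 0.00375.
n = ln(63400/30900) / ln(1+0.00375) = ln(2.05178) / 0.003743 = 192.0145 months
= 192.0145/12 years

16.00 years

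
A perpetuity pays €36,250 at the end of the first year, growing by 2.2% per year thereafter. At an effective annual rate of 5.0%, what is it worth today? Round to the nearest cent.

€1,294,642.86

PV = PMT / (i − g) = 36250 / (0.05 − 0.022) = 36250 / 0.028000 = 1,294,642.8571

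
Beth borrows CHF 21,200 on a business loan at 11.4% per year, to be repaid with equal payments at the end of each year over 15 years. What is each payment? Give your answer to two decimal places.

PMT = 21200 / ( [1 − (1+0.114)^(−15)] / 0.114 ) = 21200 / 7.034860 = 3,013.5639

CHF 3,013.56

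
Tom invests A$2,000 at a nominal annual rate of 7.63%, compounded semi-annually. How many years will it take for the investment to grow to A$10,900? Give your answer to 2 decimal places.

22.64 years

Periodic rate i = 0.0763/2 = 0.03815.
(1+i)^n = 10900/2000 = 5.45000, so n = ln 5.45000 / ln 1.03815 = 45.2885 half-years
= 45.2885/2 years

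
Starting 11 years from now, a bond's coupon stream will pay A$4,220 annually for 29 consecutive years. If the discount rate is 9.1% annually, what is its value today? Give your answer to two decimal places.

A$17,857.15

Value one period before first payment (t=10): 4220 × [1 − (1+0.091)^(−29)] / 0.091 = 4220 × 10.109906 = 42,663.8025
PV₀ = 42,663.8025 / (1+0.091)^10 = 42,663.8025 / 2.389172 = 17,857.1462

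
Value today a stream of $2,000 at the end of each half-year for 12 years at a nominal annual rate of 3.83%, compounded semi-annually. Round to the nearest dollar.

$38,195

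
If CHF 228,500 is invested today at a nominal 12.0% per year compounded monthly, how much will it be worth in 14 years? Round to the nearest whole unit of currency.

CHF 1,215,842

i = 0.12/12 = 0.01 per month; n = 14·12 = 168.
FV = 228,500 × (1 + 0.01)^168 = 1,215,841.6034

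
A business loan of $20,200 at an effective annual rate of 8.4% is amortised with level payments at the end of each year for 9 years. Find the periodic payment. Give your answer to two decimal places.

$3,287.60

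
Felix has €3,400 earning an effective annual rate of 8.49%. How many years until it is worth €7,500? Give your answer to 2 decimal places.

(1+i)^n = 7500/3400 = 2.20588, so n = ln 2.20588 / ln 1.0849 = 9.7085 years

9.71 years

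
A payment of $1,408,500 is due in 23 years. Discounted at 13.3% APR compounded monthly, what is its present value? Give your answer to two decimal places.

i = 0.133/12 = 0.0110833 per month; n = 23·12 = 276.
PV = FV·(1+i)^(−n) = 1,408,500 × 0.047731 = 67,229.2433

$67,229.24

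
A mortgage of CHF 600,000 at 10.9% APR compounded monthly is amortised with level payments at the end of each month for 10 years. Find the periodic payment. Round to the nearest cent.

With 12 periods per year: i = 0.00908333, n = 120.
Annuity-PV factor = 72.894499; PMT = 600000 / 72.894499 = 8,231.0738

CHF 8,231.07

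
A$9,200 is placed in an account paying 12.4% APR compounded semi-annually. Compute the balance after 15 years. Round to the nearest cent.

A$55,914.36

With 2 periods per year: i = 0.062, n = 30.
9,200 × (1+0.062)^30 = 9,200 × 6.077647 = 55,914.3563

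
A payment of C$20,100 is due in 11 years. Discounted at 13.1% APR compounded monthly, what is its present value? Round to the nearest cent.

i = 0.131/12 = 0.0109167 per month; n = 11·12 = 132.
PV = FV·(1+i)^(−n) = 20,100 × 0.238546 = 4,794.7832

C$4,794.78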